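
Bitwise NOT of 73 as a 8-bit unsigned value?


~0b1001001 = 0b10110110 = 182 (8-bit unsigned)

182


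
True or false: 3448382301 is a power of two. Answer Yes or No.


0b11001101100010100010001101011101. Multiple bits set => No

No


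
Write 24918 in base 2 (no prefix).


24918 = 110000101010110 in binary

110000101010110


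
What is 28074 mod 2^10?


28074 & 1023 = 426

426


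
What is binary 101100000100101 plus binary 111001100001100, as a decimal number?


101100000100101 + 111001100001100 = 1100101100110001 = 52017

52017


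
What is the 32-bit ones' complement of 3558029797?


3558029797 ^ 4294967295 = 736937498

736937498


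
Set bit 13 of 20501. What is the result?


20501 | (1 << 13) = 20501 | 8192 = 28693

28693


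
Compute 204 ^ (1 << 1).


204 ^ (1 << 1) = 204 ^ 2 = 206

206


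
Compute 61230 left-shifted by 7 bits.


0b1110111100101110 << 7 = 0b11101111001011100000000 = 7837440

7837440


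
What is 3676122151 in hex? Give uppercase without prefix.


3676122151 = DB1D2C27 hex

DB1D2C27


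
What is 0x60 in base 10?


60 hex = 96 decimal

96


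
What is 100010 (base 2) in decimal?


100010 in decimal = 34

34


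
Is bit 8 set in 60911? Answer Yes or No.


0b1110110111101111, bit 8 = 1. Yes

Yes


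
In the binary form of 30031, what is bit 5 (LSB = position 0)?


0b111010101001111, position 5 = 0

0


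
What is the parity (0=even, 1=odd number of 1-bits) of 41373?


0b1010000110011101 has 8 ones => parity 0

0


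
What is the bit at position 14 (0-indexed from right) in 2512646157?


0b10010101110000111111000000001101, position 14 = 1

1


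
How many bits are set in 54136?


0b1101001101111000 has 9 set bits

9


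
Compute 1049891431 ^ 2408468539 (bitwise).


0b111110100101000001001001100111 ^ 0b10001111100011100101000000111011 = 0b10110001000110100100001001011100 = 2971288156

2971288156


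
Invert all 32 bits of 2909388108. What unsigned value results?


2909388108 ^ 4294967295 = 1385579187

1385579187


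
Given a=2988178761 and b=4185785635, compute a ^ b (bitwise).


2988178761 ^ 4185785635 = 1264973930

1264973930


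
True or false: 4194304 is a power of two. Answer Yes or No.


0b10000000000000000000000. Only one bit set => Yes

Yes


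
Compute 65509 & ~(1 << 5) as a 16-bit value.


65509 & ~(1 << 5) = 65477

65477


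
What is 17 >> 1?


0b10001 >> 1 = 0b1000 = 8

8


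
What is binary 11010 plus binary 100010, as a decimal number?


11010 + 100010 = 111100 = 60

60


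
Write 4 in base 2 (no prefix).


4 = 100 in binary

100


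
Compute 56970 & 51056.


0b1101111010001010 & 0b1100011101110000 = 0b1100011000000000 = 50688

50688


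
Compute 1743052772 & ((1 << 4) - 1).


1743052772 & 15 = 4

4


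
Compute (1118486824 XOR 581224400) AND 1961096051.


Step 1: 1118486824 ^ 581224400 = 1611532024
Step 2: 1611532024 & 1961096051 = 1610744432

1610744432


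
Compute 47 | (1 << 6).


47 | (1 << 6) = 47 | 64 = 111

111


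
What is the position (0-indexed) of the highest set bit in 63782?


0b1111100100100110. Highest set bit at position 15

15


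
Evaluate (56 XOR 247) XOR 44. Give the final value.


Step 1: 56 ^ 247 = 207
Step 2: 207 ^ 44 = 227

227


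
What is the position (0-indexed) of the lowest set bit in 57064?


0b1101111011101000. Lowest set bit at position 3

3


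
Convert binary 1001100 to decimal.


1001100 in decimal = 76

76


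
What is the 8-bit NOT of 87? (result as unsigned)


~0b1010111 = 0b10101000 = 168 (8-bit unsigned)

168


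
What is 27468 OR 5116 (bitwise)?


0b110101101001100 | 0b1001111111100 = 0b111101111111100 = 31740

31740


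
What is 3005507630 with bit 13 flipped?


3005507630 ^ (1 << 13) = 3005507630 ^ 8192 = 3005499438

3005499438


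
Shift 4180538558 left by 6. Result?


0b11111001001011011111010010111110 << 6 = 0b11111001001011011111010010111110000000 = 267554467712

267554467712


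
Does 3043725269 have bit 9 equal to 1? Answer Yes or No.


0b10110101011010111000111111010101, bit 9 = 1. Yes

Yes


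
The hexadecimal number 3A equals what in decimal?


3A hex = 58 decimal

58


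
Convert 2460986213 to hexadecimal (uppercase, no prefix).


2460986213 = 92AFAB65 hex

92AFAB65


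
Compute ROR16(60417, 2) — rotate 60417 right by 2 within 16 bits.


Rotate 0b1110110000000001 right by 2 (16-bit) = 0b111101100000000 = 31488

31488


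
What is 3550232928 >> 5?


0b11010011100111000100000101100000 >> 5 = 0b110100111001110001000001011 = 110944779

110944779


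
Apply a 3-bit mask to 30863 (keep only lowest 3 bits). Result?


30863 & 7 = 7

7


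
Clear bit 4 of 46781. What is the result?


46781 & ~(1 << 4) = 46765

46765


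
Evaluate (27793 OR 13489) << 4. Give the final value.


Step 1: 27793 | 13489 = 31921
Step 2: 31921 << 4 = 510736

510736


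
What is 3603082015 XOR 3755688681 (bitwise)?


0b11010110110000101010101100011111 ^ 0b11011111110110110100001011101001 = 0b1001000110011110100111110110 = 152693238

152693238


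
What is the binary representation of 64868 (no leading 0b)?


64868 = 1111110101100100 in binary

1111110101100100


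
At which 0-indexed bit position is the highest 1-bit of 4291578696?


0b11111111110011000100101101001000. Highest set bit at position 31

31


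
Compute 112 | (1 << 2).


112 | (1 << 2) = 112 | 4 = 116

116


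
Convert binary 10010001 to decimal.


10010001 in decimal = 145

145


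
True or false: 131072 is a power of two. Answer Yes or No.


0b100000000000000000. Only one bit set => Yes

Yes


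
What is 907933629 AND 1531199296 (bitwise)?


0b110110000111011111011110111101 & 0b1011011010001000011111101000000 = 0b10010000001000011011100000000 = 302266112

302266112


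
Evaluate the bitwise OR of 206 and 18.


0b11001110 | 0b10010 = 0b11011110 = 222

222


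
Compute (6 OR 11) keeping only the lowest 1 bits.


Step 1: 6 | 11 = 15
Step 2: 15 & 1 = 1

1


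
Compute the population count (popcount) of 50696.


0b1100011000001000 has 5 set bits

5


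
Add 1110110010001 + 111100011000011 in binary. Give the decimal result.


1110110010001 + 111100011000011 = 1001011001010100 = 38484

38484


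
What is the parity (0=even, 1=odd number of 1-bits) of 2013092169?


0b1110111111111010101100101001001 has 20 ones => parity 0

0


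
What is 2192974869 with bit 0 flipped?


2192974869 ^ (1 << 0) = 2192974869 ^ 1 = 2192974868

2192974868


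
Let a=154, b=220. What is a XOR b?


154 ^ 220 = 70

70


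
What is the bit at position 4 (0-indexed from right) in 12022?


0b10111011110110, position 4 = 1

1


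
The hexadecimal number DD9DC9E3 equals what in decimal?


DD9DC9E3 hex = 3718105571 decimal

3718105571


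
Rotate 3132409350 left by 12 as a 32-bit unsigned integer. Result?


Rotate 0b10111010101101001100011000000110 left by 12 (32-bit) = 0b1001100011000000110101110101011 = 1281387435

1281387435


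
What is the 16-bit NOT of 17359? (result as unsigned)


~0b100001111001111 = 0b1011110000110000 = 48176 (16-bit unsigned)

48176


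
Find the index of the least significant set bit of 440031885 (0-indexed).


0b11010001110100101101010001101. Lowest set bit at position 0

0


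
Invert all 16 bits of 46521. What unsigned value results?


46521 ^ 65535 = 19014

19014


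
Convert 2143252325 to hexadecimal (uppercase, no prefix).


2143252325 = 7FBF6F65 hex

7FBF6F65


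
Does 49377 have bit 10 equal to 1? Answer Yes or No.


0b1100000011100001, bit 10 = 0. No

No


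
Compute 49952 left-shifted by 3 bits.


0b1100001100100000 << 3 = 0b1100001100100000000 = 399616

399616


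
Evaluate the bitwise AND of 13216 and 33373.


0b11001110100000 & 0b1000001001011101 = 0b1000000000 = 512

512


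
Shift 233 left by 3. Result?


0b11101001 << 3 = 0b11101001000 = 1864

1864


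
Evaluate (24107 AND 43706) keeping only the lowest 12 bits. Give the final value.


Step 1: 24107 & 43706 = 2602
Step 2: 2602 & 4095 = 2602

2602


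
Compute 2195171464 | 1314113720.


0b10000010110101111010100010001000 | 0b1001110010100111100100010111000 = 0b11001110110101111110100010111000 = 3470256312

3470256312


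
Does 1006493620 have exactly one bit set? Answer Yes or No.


0b111011111111011101111110110100. Multiple bits set => No

No


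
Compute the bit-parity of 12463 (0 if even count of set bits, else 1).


0b11000010101111 has 8 ones => parity 0

0


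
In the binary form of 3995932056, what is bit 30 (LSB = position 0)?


0b11101110001011010001010110011000, position 30 = 1

1


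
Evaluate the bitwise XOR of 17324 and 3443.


0b100001110101100 ^ 0b110101110011 = 0b100111011011111 = 20191

20191


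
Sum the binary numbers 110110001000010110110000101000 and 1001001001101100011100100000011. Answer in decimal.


110110001000010110110000101000 + 1001001001101100011100100000011 = 1111111010101111010010100101011 = 2136450347

2136450347


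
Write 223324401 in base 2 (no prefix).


223324401 = 1101010011111010100011110001 in binary

1101010011111010100011110001


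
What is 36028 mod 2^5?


36028 & 31 = 28

28


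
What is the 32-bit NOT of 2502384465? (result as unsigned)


~0b10010101001001110101101101010001 = 0b1101010110110001010010010101110 = 1792582830 (32-bit unsigned)

1792582830


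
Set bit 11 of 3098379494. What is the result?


3098379494 | (1 << 11) = 3098379494 | 2048 = 3098381542

3098381542


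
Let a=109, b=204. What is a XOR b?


109 ^ 204 = 161

161


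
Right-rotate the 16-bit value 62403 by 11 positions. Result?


Rotate 0b1111001111000011 right by 11 (16-bit) = 0b111100001111110 = 30846

30846


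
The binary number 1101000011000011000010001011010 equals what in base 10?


1101000011000011000010001011010 in decimal = 1751221338

1751221338


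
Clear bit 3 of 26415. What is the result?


26415 & ~(1 << 3) = 26407

26407


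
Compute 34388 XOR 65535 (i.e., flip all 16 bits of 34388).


34388 ^ 65535 = 31147

31147


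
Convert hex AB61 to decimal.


AB61 hex = 43873 decimal

43873


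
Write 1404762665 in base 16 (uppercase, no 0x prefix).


1404762665 = 53BAFA29 hex

53BAFA29


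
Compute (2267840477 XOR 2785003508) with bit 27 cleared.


Step 1: 2267840477 ^ 2785003508 = 584300585
Step 2: 584300585 & ~(1 << 27) = 584300585

584300585


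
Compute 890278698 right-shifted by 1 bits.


0b110101000100001001001100101010 >> 1 = 0b11010100010000100100110010101 = 445139349

445139349


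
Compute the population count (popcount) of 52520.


0b1100110100101000 has 7 set bits

7


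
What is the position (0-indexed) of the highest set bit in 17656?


0b100010011111000. Highest set bit at position 14

14


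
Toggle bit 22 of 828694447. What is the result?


828694447 ^ (1 << 22) = 828694447 ^ 4194304 = 824500143

824500143


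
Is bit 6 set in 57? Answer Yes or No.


0b111001, bit 6 = 0. No

No


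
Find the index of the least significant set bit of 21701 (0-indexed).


0b101010011000101. Lowest set bit at position 0

0


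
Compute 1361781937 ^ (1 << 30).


1361781937 ^ (1 << 30) = 1361781937 ^ 1073741824 = 288040113

288040113


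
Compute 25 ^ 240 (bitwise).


0b11001 ^ 0b11110000 = 0b11101001 = 233

233


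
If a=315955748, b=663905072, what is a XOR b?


315955748 ^ 663905072 = 893876500

893876500


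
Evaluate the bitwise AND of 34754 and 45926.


0b1000011111000010 & 0b1011001101100110 = 0b1000001101000010 = 33602

33602


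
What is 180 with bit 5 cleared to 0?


180 & ~(1 << 5) = 148

148


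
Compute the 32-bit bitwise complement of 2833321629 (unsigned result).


~0b10101000111000010000111010011101 = 0b1010111000111101111000101100010 = 1461645666 (32-bit unsigned)

1461645666


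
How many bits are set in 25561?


0b110001111011001 has 9 set bits

9


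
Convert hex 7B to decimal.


7B hex = 123 decimal

123


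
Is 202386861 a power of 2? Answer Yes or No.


0b1100000100000010110110101101. Multiple bits set => No

No


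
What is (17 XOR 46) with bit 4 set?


Step 1: 17 ^ 46 = 63
Step 2: 63 | (1 << 4) = 63 | 16 = 63

63


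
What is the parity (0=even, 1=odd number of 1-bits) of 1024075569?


0b111101000010100010011100110001 has 14 ones => parity 0

0


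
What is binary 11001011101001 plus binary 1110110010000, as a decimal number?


11001011101001 + 1110110010000 = 101000001111001 = 20601

20601


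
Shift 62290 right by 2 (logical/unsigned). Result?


0b1111001101010010 >> 2 = 0b11110011010100 = 15572

15572


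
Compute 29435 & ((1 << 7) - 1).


29435 & 127 = 123

123


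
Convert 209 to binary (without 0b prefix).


209 = 11010001 in binary

11010001


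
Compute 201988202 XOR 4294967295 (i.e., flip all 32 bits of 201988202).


201988202 ^ 4294967295 = 4092979093

4092979093


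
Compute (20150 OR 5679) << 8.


Step 1: 20150 | 5679 = 24255
Step 2: 24255 << 8 = 6209280

6209280


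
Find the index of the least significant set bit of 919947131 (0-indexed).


0b110110110101010100011101111011. Lowest set bit at position 0

0


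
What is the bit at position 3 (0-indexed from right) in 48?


0b110000, position 3 = 0

0


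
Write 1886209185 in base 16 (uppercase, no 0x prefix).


1886209185 = 706D44A1 hex

706D44A1


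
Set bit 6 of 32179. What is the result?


32179 | (1 << 6) = 32179 | 64 = 32243

32243


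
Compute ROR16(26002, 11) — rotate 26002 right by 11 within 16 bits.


Rotate 0b110010110010010 right by 11 (16-bit) = 0b1011001001001100 = 45644

45644


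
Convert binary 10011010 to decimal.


10011010 in decimal = 154

154


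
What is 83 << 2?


0b1010011 << 2 = 0b101001100 = 332

332


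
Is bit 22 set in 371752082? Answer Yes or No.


0b10110001010000111110010010010, bit 22 = 0. No

No


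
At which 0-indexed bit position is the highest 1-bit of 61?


0b111101. Highest set bit at position 5

5


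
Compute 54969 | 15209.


0b1101011010111001 | 0b11101101101001 = 0b1111111111111001 = 65529

65529


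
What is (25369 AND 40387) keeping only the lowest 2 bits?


Step 1: 25369 & 40387 = 257
Step 2: 257 & 3 = 1

1


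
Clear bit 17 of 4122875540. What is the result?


4122875540 & ~(1 << 17) = 4122744468

4122744468


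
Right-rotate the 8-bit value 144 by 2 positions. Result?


Rotate 0b10010000 right by 2 (8-bit) = 0b100100 = 36

36


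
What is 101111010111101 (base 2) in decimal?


101111010111101 in decimal = 24253

24253


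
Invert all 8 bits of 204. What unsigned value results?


204 ^ 255 = 51

51


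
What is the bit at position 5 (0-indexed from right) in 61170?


0b1110111011110010, position 5 = 1

1


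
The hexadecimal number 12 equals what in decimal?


12 hex = 18 decimal

18


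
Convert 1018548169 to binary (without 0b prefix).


1018548169 = 111100101101011100111111001001 in binary

111100101101011100111111001001


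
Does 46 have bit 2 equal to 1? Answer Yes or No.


0b101110, bit 2 = 1. Yes

Yes


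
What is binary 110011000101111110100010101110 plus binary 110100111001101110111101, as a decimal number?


110011000101111110100010101110 + 110100111001101110111101 = 110011111010111000010001101011 = 871072875

871072875


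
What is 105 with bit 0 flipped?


105 ^ (1 << 0) = 105 ^ 1 = 104

104


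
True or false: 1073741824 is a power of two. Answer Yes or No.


0b1000000000000000000000000000000. Only one bit set => Yes

Yes


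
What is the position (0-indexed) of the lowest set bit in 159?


0b10011111. Lowest set bit at position 0

0


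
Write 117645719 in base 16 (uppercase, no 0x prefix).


117645719 = 7032197 hex

7032197


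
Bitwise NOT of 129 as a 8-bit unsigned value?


~0b10000001 = 0b1111110 = 126 (8-bit unsigned)

126


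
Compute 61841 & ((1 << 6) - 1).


61841 & 63 = 17

17


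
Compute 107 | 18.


0b1101011 | 0b10010 = 0b1111011 = 123

123


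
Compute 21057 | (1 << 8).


21057 | (1 << 8) = 21057 | 256 = 21313

21313


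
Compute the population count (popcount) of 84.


0b1010100 has 3 set bits

3


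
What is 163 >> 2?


0b10100011 >> 2 = 0b101000 = 40

40


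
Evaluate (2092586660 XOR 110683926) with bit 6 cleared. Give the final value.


Step 1: 2092586660 ^ 110683926 = 2049094066
Step 2: 2049094066 & ~(1 << 6) = 2049094066

2049094066


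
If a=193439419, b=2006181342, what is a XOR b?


193439419 ^ 2006181342 = 2081702757

2081702757


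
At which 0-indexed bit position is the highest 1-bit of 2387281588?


0b10001110010010110000011010110100. Highest set bit at position 31

31


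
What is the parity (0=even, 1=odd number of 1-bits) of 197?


0b11000101 has 4 ones => parity 0

0


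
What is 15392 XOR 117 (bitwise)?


0b11110000100000 ^ 0b1110101 = 0b11110001010101 = 15445

15445


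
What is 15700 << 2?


0b11110101010100 << 2 = 0b1111010101010000 = 62800

62800


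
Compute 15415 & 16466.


0b11110000110111 & 0b100000001010010 = 0b10010 = 18

18


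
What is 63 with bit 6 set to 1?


63 | (1 << 6) = 63 | 64 = 127

127


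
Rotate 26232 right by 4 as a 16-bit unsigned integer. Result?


Rotate 0b110011001111000 right by 4 (16-bit) = 0b1000011001100111 = 34407

34407


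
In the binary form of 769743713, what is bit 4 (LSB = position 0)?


0b101101111000010101101101100001, position 4 = 0

0


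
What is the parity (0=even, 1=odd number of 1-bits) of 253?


0b11111101 has 7 ones => parity 1

1


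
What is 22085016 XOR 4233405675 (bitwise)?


0b1010100001111110110011000 ^ 0b11111100010101001010010011101011 = 0b11111101000001000101100101110011 = 4244920691

4244920691


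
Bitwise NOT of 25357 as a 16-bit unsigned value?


~0b110001100001101 = 0b1001110011110010 = 40178 (16-bit unsigned)

40178


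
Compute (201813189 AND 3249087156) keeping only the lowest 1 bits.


Step 1: 201813189 & 3249087156 = 73860
Step 2: 73860 & 1 = 0

0


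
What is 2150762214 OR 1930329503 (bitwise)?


0b10000000001100100000011011100110 | 0b1110011000011100111110110011111 = 0b11110011001111100111111111111111 = 4080959487

4080959487


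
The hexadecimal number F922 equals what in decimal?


F922 hex = 63778 decimal

63778


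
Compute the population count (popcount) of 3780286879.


0b11100001010100101001100110011111 has 17 set bits

17


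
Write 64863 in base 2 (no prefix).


64863 = 1111110101011111 in binary

1111110101011111


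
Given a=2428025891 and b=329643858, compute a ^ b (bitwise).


2428025891 ^ 329643858 = 2199735153

2199735153


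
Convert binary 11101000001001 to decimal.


11101000001001 in decimal = 14857

14857


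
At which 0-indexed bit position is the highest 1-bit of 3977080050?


0b11101101000011010110110011110010. Highest set bit at position 31

31


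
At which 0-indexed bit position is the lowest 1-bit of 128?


0b10000000. Lowest set bit at position 7

7


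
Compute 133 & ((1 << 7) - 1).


133 & 127 = 5

5


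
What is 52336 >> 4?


0b1100110001110000 >> 4 = 0b110011000111 = 3271

3271


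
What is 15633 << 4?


0b11110100010001 << 4 = 0b111101000100010000 = 250128

250128


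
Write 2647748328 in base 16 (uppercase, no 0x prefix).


2647748328 = 9DD16EE8 hex

9DD16EE8


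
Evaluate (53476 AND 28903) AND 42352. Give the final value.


Step 1: 53476 & 28903 = 20708
Step 2: 20708 & 42352 = 96

96


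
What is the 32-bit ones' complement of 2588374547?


2588374547 ^ 4294967295 = 1706592748

1706592748


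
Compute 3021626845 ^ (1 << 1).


3021626845 ^ (1 << 1) = 3021626845 ^ 2 = 3021626847

3021626847


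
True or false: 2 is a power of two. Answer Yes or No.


0b10. Only one bit set => Yes

Yes


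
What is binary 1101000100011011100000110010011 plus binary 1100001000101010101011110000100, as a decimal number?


1101000100011011100000110010011 + 1100001000101010101011110000100 = 11001001101000110001100100010111 = 3382909207

3382909207


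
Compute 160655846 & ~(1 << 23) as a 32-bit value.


160655846 & ~(1 << 23) = 152267238

152267238


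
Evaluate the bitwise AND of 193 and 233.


0b11000001 & 0b11101001 = 0b11000001 = 193

193


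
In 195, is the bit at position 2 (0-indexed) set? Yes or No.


0b11000011, bit 2 = 0. No

No


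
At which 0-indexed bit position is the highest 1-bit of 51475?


0b1100100100010011. Highest set bit at position 15

15


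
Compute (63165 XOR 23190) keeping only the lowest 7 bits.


Step 1: 63165 ^ 23190 = 44075
Step 2: 44075 & 127 = 43

43


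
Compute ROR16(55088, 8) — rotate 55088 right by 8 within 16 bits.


Rotate 0b1101011100110000 right by 8 (16-bit) = 0b11000011010111 = 12503

12503


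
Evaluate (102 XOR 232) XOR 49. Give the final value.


Step 1: 102 ^ 232 = 142
Step 2: 142 ^ 49 = 191

191


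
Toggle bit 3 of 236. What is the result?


236 ^ (1 << 3) = 236 ^ 8 = 228

228


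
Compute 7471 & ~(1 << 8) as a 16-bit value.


7471 & ~(1 << 8) = 7215

7215


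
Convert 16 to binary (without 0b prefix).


16 = 10000 in binary

10000


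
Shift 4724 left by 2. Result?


0b1001001110100 << 2 = 0b100100111010000 = 18896

18896


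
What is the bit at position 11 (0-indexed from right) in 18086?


0b100011010100110, position 11 = 0

0


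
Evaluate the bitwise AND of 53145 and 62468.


0b1100111110011001 & 0b1111010000000100 = 0b1100010000000000 = 50176

50176


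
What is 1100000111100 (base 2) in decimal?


1100000111100 in decimal = 6204

6204


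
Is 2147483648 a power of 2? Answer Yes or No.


0b10000000000000000000000000000000. Only one bit set => Yes

Yes


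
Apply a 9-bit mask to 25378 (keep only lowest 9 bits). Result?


25378 & 511 = 290

290


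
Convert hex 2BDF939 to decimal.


2BDF939 hex = 46004537 decimal

46004537


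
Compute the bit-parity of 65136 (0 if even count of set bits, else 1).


0b1111111001110000 has 10 ones => parity 0

0


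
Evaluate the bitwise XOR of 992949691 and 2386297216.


0b111011001011110011010110111011 ^ 0b10001110001111000000000110000000 = 0b10110101000100110011010000111011 = 3037934651

3037934651


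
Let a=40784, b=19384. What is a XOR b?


40784 ^ 19384 = 54504

54504


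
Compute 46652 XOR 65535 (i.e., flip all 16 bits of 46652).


46652 ^ 65535 = 18883

18883


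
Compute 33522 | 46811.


0b1000001011110010 | 0b1011011011011011 = 0b1011011011111011 = 46843

46843


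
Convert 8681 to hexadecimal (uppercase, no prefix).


8681 = 21E9 hex

21E9


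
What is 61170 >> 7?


0b1110111011110010 >> 7 = 0b111011101 = 477

477


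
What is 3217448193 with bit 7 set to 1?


3217448193 | (1 << 7) = 3217448193 | 128 = 3217448321

3217448321


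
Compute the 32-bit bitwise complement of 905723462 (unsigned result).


~0b110101111111000011111001000110 = 0b11001010000000111100000110111001 = 3389243833 (32-bit unsigned)

3389243833


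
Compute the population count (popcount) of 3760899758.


0b11100000001010101100011010101110 has 15 set bits

15


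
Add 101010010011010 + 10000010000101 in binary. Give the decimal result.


101010010011010 + 10000010000101 = 111010100011111 = 29983

29983


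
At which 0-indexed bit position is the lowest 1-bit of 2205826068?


0b10000011011110100011110000010100. Lowest set bit at position 2

2


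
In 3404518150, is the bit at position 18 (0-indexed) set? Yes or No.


0b11001010111011001101001100000110, bit 18 = 1. Yes

Yes


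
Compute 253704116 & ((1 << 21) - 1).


253704116 & 2097151 = 2045876

2045876


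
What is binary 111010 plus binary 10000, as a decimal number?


111010 + 10000 = 1001010 = 74

74


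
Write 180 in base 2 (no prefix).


180 = 10110100 in binary

10110100


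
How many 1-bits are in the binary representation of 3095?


0b110000010111 has 6 set bits

6


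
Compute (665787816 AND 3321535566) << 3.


Step 1: 665787816 & 3321535566 = 95034376
Step 2: 95034376 << 3 = 760275008

760275008


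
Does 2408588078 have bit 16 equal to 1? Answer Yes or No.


0b10001111100100000010001100101110, bit 16 = 0. No

No


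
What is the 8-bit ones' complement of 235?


235 ^ 255 = 20

20


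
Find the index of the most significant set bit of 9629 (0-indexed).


0b10010110011101. Highest set bit at position 13

13


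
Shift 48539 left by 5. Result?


0b1011110110011011 << 5 = 0b101111011001101100000 = 1553248

1553248


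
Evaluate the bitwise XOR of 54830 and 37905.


0b1101011000101110 ^ 0b1001010000010001 = 0b100001000111111 = 16959

16959


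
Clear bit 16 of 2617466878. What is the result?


2617466878 & ~(1 << 16) = 2617401342

2617401342


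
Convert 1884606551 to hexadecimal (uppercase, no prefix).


1884606551 = 7054D057 hex

7054D057


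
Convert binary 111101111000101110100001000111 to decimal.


111101111000101110100001000111 in decimal = 1038280775

1038280775


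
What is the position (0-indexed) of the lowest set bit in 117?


0b1110101. Lowest set bit at position 0

0


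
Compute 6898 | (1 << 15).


6898 | (1 << 15) = 6898 | 32768 = 39666

39666


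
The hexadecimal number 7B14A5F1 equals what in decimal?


7B14A5F1 hex = 2064950769 decimal

2064950769


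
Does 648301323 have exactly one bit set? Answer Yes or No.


0b100110101001000100101100001011. Multiple bits set => No

No


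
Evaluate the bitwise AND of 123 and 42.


0b1111011 & 0b101010 = 0b101010 = 42

42


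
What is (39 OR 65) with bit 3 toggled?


Step 1: 39 | 65 = 103
Step 2: 103 ^ (1 << 3) = 103 ^ 8 = 111

111


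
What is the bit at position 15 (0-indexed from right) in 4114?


0b1000000010010, position 15 = 0

0


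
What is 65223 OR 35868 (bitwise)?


0b1111111011000111 | 0b1000110000011100 = 0b1111111011011111 = 65247

65247


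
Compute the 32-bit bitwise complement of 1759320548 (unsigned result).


~0b1101000110111010001100111100100 = 0b10010111001000101110011000011011 = 2535646747 (32-bit unsigned)

2535646747


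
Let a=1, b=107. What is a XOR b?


1 ^ 107 = 106

106


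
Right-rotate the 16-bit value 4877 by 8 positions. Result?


Rotate 0b1001100001101 right by 8 (16-bit) = 0b110100010011 = 3347

3347


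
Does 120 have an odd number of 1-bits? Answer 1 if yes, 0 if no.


0b1111000 has 4 ones => parity 0

0


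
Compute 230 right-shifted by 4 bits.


0b11100110 >> 4 = 0b1110 = 14

14


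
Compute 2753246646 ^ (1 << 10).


2753246646 ^ (1 << 10) = 2753246646 ^ 1024 = 2753245622

2753245622


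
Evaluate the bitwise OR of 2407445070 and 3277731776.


0b10001111011111101011001001001110 | 0b11000011010111100011011111000000 = 0b11001111011111101011011111001110 = 3481188302

3481188302


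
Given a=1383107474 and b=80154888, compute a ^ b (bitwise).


1383107474 ^ 80154888 = 1454873242

1454873242


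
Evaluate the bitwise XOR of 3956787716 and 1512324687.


0b11101011110101111100101000000100 ^ 0b1011010001001000011111001001111 = 0b10110001111100111111010001001011 = 2985555019

2985555019


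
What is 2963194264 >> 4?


0b10110000100111101100000110011000 >> 4 = 0b1011000010011110110000011001 = 185199641

185199641


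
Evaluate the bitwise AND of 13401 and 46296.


0b11010001011001 & 0b1011010011011000 = 0b11010001011000 = 13400

13400


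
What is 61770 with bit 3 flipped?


61770 ^ (1 << 3) = 61770 ^ 8 = 61762

61762


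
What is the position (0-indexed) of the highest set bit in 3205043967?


0b10111111000010010001011011111111. Highest set bit at position 31

31


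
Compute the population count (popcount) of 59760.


0b1110100101110000 has 8 set bits

8


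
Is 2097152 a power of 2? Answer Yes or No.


0b1000000000000000000000. Only one bit set => Yes

Yes


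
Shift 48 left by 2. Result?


0b110000 << 2 = 0b11000000 = 192

192


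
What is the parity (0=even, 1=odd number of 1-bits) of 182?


0b10110110 has 5 ones => parity 1

1


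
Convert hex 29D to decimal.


29D hex = 669 decimal

669


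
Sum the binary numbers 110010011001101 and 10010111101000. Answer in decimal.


110010011001101 + 10010111101000 = 1000101010110101 = 35509

35509


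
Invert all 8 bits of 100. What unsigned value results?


100 ^ 255 = 155

155


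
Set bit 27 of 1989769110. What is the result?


1989769110 | (1 << 27) = 1989769110 | 134217728 = 2123986838

2123986838


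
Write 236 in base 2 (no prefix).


236 = 11101100 in binary

11101100


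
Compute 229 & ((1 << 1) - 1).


229 & 1 = 1

1


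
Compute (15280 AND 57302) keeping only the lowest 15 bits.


Step 1: 15280 & 57302 = 7056
Step 2: 7056 & 32767 = 7056

7056


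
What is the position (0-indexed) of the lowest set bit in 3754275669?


0b11011111110001011011001101010101. Lowest set bit at position 0

0


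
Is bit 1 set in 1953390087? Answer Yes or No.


0b1110100011011100101111000000111, bit 1 = 1. Yes

Yes


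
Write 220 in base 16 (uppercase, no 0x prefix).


220 = DC hex

DC


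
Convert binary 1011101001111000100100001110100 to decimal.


1011101001111000100100001110100 in decimal = 1564231796

1564231796


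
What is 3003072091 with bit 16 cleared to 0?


3003072091 & ~(1 << 16) = 3003006555

3003006555


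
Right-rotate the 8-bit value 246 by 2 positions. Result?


Rotate 0b11110110 right by 2 (8-bit) = 0b10111101 = 189

189


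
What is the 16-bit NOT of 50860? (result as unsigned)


~0b1100011010101100 = 0b11100101010011 = 14675 (16-bit unsigned)

14675


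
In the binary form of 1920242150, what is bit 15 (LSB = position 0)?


0b1110010011101001001000111100110, position 15 = 1

1


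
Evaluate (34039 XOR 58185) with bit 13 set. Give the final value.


Step 1: 34039 ^ 58185 = 26558
Step 2: 26558 | (1 << 13) = 26558 | 8192 = 26558

26558


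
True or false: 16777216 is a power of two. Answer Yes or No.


0b1000000000000000000000000. Only one bit set => Yes

Yes


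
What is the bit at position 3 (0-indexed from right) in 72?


0b1001000, position 3 = 1

1


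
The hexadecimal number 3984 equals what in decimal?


3984 hex = 14724 decimal

14724


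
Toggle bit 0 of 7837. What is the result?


7837 ^ (1 << 0) = 7837 ^ 1 = 7836

7836


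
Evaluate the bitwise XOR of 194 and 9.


0b11000010 ^ 0b1001 = 0b11001011 = 203

203


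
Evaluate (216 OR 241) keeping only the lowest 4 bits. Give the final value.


Step 1: 216 | 241 = 249
Step 2: 249 & 15 = 9

9


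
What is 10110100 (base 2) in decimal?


10110100 in decimal = 180

180


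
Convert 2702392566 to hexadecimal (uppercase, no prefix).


2702392566 = A1133CF6 hex

A1133CF6


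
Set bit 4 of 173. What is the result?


173 | (1 << 4) = 173 | 16 = 189

189


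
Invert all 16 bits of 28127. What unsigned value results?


28127 ^ 65535 = 37408

37408


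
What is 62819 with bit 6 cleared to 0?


62819 & ~(1 << 6) = 62755

62755


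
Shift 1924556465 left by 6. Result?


0b1110010101101100110011010110001 << 6 = 0b1110010101101100110011010110001000000 = 123171613760

123171613760


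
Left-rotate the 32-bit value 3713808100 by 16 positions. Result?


Rotate 0b11011101010111000011011011100100 left by 16 (32-bit) = 0b110110111001001101110101011100 = 920968540

920968540


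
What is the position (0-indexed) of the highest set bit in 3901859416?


0b11101000100100011010011001011000. Highest set bit at position 31

31


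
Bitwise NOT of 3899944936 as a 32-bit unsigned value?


~0b11101000011101000110111111101000 = 0b10111100010111001000000010111 = 395022359 (32-bit unsigned)

395022359


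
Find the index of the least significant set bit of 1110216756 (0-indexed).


0b1000010001011001001000000110100. Lowest set bit at position 2

2


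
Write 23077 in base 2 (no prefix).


23077 = 101101000100101 in binary

101101000100101


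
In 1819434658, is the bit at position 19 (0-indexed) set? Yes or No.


0b1101100011100100101111010100010, bit 19 = 0. No

No


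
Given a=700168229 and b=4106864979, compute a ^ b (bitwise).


700168229 ^ 4106864979 = 3715264886

3715264886


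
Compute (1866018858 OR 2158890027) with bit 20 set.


Step 1: 1866018858 | 2158890027 = 4022287403
Step 2: 4022287403 | (1 << 20) = 4022287403 | 1048576 = 4022287403

4022287403


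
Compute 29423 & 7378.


0b111001011101111 & 0b1110011010010 = 0b1000011000010 = 4290

4290


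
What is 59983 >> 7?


0b1110101001001111 >> 7 = 0b111010100 = 468

468


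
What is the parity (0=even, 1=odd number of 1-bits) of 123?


0b1111011 has 6 ones => parity 0

0


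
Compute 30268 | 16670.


0b111011000111100 | 0b100000100011110 = 0b111011100111110 = 30526

30526


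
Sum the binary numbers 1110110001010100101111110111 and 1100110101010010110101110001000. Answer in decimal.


1110110001010100101111110111 + 1100110101010010110101110001000 = 1110101011011101011011101111111 = 1970190207

1970190207


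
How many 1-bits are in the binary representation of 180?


0b10110100 has 4 set bits

4


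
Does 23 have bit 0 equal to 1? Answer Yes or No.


0b10111, bit 0 = 1. Yes

Yes


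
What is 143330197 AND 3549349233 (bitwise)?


0b1000100010110000101110010101 & 0b11010011100011101100010101110001 = 0b100010100000000100010001 = 9044241

9044241


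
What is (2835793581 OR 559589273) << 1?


Step 1: 2835793581 | 559589273 = 2841569213
Step 2: 2841569213 << 1 = 5683138426

5683138426


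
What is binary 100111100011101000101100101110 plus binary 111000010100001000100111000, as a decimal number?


100111100011101000101100101110 + 111000010100001000100111000 = 101110100110001001110001100110 = 781753446

781753446


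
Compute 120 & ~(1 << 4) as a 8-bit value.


120 & ~(1 << 4) = 104

104


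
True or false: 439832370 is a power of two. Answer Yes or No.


0b11010001101110100111100110010. Multiple bits set => No

No


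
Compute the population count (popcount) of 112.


0b1110000 has 3 set bits

3


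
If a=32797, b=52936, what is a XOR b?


32797 ^ 52936 = 20181

20181


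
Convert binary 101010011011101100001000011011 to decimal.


101010011011101100001000011011 in decimal = 711901723

711901723


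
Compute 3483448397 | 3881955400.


0b11001111101000010011010001001101 | 0b11100111011000011111000001001000 = 0b11101111111000011111010001001101 = 4024562765

4024562765


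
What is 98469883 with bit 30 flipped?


98469883 ^ (1 << 30) = 98469883 ^ 1073741824 = 1172211707

1172211707


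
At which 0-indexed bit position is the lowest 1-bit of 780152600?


0b101110100000000010111100011000. Lowest set bit at position 3

3


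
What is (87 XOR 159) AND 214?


Step 1: 87 ^ 159 = 200
Step 2: 200 & 214 = 192

192


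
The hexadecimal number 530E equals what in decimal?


530E hex = 21262 decimal

21262


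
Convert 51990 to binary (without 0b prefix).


51990 = 1100101100010110 in binary

1100101100010110


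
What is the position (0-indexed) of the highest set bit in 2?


0b10. Highest set bit at position 1

1


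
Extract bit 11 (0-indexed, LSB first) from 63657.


0b1111100010101001, position 11 = 1

1


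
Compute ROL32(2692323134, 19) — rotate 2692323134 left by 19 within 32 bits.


Rotate 0b10100000011110011001011100111110 left by 19 (32-bit) = 0b10111001111101010000001111001100 = 3119842252

3119842252


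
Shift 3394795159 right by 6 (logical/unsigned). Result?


0b11001010010110000111011010010111 >> 6 = 0b11001010010110000111011010 = 53043674

53043674


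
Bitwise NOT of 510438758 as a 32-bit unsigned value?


~0b11110011011001010110101100110 = 0b11100001100100110101001010011001 = 3784528537 (32-bit unsigned)

3784528537


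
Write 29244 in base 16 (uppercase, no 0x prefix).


29244 = 723C hex

723C


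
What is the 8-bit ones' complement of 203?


203 ^ 255 = 52

52


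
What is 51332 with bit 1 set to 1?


51332 | (1 << 1) = 51332 | 2 = 51334

51334


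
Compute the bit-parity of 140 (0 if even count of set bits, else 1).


0b10001100 has 3 ones => parity 1

1


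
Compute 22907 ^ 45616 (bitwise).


0b101100101111011 ^ 0b1011001000110000 = 0b1110101101001011 = 60235

60235


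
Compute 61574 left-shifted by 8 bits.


0b1111000010000110 << 8 = 0b111100001000011000000000 = 15762944

15762944


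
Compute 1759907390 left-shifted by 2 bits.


0b1101000111001100000111000111110 << 2 = 0b110100011100110000011100011111000 = 7039629560

7039629560


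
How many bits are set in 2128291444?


0b1111110110110110010011001110100 has 19 set bits

19


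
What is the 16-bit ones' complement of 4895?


4895 ^ 65535 = 60640

60640


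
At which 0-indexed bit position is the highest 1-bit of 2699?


0b101010001011. Highest set bit at position 11

11


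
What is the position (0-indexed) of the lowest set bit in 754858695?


0b101100111111100011101011000111. Lowest set bit at position 0

0


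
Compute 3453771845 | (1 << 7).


3453771845 | (1 << 7) = 3453771845 | 128 = 3453771973

3453771973


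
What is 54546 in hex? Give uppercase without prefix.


54546 = D512 hex

D512


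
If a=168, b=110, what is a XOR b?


168 ^ 110 = 198

198


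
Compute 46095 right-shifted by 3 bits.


0b1011010000001111 >> 3 = 0b1011010000001 = 5761

5761


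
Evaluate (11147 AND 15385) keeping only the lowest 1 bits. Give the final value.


Step 1: 11147 & 15385 = 10249
Step 2: 10249 & 1 = 1

1


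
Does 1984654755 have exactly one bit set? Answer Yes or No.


0b1110110010010110110110110100011. Multiple bits set => No

No


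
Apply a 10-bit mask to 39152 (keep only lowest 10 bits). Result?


39152 & 1023 = 240

240


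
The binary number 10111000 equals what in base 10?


10111000 in decimal = 184

184


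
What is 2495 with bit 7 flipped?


2495 ^ (1 << 7) = 2495 ^ 128 = 2367

2367


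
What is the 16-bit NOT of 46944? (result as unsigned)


~0b1011011101100000 = 0b100100010011111 = 18591 (16-bit unsigned)

18591


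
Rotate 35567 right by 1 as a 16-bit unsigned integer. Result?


Rotate 0b1000101011101111 right by 1 (16-bit) = 0b1100010101110111 = 50551

50551


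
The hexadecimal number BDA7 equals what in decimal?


BDA7 hex = 48551 decimal

48551
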